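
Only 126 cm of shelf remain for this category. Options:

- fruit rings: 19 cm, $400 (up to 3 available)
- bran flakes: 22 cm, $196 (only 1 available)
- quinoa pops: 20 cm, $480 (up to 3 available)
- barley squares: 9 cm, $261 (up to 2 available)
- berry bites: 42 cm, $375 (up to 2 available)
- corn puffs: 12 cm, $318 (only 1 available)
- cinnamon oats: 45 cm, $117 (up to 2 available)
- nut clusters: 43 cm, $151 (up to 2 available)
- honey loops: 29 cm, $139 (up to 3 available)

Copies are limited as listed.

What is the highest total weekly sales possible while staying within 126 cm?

Taking the top-ratio products first gives fruit rings + 3×quinoa pops + 2×barley squares + corn puffs for 2680 (109 cm).
The 21 cm tied up in barley squares and corn puffs is better spent on 2×fruit rings — total rises to 2901 (126 cm).

2901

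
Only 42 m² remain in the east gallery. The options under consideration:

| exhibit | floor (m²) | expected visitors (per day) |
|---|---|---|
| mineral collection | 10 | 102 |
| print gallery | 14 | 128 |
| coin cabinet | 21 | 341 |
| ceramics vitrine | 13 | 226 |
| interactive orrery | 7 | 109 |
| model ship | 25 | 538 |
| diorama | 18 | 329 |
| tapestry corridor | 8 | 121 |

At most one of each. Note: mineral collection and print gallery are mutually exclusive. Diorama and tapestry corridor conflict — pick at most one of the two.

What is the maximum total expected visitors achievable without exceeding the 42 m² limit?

Ranking by ratio (expected visitors/m²): model ship 21.52, diorama 18.28, ceramics vitrine 17.38.
Filling by ratio: ceramics vitrine + model ship for 764, with 4 m² left unused.
Dropping ceramics vitrine frees 13 m²; slotting in interactive orrery + tapestry corridor (15 m²) lifts the total to 768 at 40 m².
The closest alternative, ceramics vitrine + model ship, reaches only 764.

768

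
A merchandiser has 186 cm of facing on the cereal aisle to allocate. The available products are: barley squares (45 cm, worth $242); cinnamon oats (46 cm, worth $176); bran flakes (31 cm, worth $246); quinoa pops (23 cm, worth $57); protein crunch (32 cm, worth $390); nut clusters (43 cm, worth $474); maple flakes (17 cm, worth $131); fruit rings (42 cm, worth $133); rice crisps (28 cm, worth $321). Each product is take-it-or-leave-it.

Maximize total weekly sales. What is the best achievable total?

Filling by ratio: bran flakes + quinoa pops + protein crunch + nut clusters + maple flakes + rice crisps for 1619, with 12 cm left unused.
Replace quinoa pops and maple flakes with barley squares: the trade gains 54 net, giving 1673 at 179 cm.

1673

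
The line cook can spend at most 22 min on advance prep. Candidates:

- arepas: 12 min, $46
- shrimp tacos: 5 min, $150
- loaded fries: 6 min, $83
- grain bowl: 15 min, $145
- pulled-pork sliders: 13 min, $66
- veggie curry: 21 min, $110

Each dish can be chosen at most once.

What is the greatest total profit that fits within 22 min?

295

Density check — shrimp tacos 30.00, loaded fries 13.83, grain bowl 9.67 are the best per min.
Greedy by ratio would take shrimp tacos + loaded fries: 11 min used, total 233.
The 6 min tied up in loaded fries is better spent on grain bowl — total rises to 295 (20 min).
The closest alternative, shrimp tacos + loaded fries, reaches only 233.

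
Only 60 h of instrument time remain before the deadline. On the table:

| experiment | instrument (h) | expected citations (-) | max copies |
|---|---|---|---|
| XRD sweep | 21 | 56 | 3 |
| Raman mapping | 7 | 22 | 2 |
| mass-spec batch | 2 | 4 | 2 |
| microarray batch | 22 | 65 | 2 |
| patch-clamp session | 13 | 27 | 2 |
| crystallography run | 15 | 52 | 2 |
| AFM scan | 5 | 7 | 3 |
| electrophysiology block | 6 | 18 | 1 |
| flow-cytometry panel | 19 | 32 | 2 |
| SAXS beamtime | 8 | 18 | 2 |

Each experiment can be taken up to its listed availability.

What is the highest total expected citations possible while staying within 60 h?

191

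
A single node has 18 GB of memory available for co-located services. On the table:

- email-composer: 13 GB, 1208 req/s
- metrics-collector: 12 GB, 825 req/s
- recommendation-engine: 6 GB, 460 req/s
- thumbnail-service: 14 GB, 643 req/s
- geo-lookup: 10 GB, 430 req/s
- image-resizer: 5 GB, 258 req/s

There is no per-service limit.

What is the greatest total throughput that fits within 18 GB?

Density check — email-composer 92.92, recommendation-engine 76.67, metrics-collector 68.75 are the best per GB.
Email-composer + image-resizer uses 18 of the 18 GB and totals 1466.
Nothing else within 18 GB beats 1466.

1466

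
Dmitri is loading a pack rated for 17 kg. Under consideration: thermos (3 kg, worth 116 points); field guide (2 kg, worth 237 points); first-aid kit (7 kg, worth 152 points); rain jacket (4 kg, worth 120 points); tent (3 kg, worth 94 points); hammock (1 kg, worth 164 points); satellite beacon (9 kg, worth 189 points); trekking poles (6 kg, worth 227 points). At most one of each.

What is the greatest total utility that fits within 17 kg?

864

Filling by ratio: thermos + field guide + tent + hammock + trekking poles for 838, with 2 kg left unused.
Replace tent with rain jacket: the trade gains 26 net, giving 864 at 16 kg.
Nothing else within 17 kg beats 864.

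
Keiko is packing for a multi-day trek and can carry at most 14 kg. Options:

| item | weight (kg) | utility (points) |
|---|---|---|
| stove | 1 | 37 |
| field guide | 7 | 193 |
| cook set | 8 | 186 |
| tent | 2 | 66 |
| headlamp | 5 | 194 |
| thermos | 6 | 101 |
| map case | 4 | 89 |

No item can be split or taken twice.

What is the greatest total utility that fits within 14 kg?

Taking the top-ratio items first gives stove + tent + headlamp + map case for 386 (12 kg).
Replace stove and map case with field guide: the trade gains 67 net, giving 453 at 14 kg.
Next best is stove + field guide + headlamp at 424 (13 kg) — short by 29.

453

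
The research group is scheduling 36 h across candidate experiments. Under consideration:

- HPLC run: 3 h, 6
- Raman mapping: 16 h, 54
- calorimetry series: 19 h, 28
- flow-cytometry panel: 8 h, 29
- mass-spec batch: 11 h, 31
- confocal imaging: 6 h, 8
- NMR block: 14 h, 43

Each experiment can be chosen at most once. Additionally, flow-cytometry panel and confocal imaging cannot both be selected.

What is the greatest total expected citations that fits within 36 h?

114

Density check — flow-cytometry panel 3.62, Raman mapping 3.38, NMR block 3.07 are the best per h.
Taking Raman mapping + flow-cytometry panel + mass-spec batch: 35 h used, 114 in expected citations.
Next best is HPLC run + flow-cytometry panel + mass-spec batch + NMR block at 109 (36 h) — short by 5.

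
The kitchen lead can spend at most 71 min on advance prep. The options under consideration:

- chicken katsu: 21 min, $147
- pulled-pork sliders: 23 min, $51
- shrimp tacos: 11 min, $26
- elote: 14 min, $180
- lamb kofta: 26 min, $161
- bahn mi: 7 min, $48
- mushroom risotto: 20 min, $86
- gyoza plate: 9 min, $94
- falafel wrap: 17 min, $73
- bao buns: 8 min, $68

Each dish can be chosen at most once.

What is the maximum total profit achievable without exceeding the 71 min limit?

582

A density-first pass picks chicken katsu + shrimp tacos + elote + bahn mi + gyoza plate + bao buns — 563 at 70 min.
The 26 min tied up in shrimp tacos and bahn mi and bao buns is better spent on lamb kofta — total rises to 582 (70 min).
The closest alternative, chicken katsu + shrimp tacos + elote + bahn mi + gyoza plate + bao buns, reaches only 563.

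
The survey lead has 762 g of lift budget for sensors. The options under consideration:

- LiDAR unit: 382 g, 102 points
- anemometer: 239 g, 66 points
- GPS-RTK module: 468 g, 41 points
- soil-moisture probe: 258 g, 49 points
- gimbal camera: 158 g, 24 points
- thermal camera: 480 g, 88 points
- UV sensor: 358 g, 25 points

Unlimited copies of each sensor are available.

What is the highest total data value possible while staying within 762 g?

Ranking by ratio (data value/g): anemometer 0.28, LiDAR unit 0.27, soil-moisture probe 0.19.
The ratio ordering already packs tightly: 3×anemometer, 717 g, 198.
Nothing else within 762 g beats 198.

198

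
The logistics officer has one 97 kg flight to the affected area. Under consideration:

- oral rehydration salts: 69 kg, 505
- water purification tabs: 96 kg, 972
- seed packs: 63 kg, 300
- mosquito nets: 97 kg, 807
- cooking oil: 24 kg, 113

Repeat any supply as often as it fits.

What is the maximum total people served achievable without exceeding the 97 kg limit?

972

Best packing: water purification tabs — 96 kg, 972 total.
That's the maximum — no swap from here does better than 972.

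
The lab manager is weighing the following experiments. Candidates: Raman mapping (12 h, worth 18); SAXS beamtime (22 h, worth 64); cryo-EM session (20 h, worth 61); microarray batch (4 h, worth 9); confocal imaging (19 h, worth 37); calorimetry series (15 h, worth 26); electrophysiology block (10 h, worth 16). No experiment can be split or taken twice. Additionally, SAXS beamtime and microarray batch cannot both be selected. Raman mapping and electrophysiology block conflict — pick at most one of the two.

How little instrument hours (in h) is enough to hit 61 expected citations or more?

20

Minimise h subject to total expected citations ≥ 61.
cryo-EM session: 61 expected citations at 20 h.
Below 20 h the best achievable stays under 61.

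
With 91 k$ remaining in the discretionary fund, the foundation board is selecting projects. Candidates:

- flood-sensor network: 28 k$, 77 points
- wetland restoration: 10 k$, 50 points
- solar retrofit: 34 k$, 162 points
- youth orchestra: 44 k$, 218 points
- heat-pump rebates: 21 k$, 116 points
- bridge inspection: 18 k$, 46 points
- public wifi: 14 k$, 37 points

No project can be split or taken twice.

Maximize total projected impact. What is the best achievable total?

The ratio heuristic lands on wetland restoration + youth orchestra + heat-pump rebates + public wifi (421) but leaves 2 k$ idle.
The 35 k$ tied up in heat-pump rebates and public wifi is better spent on solar retrofit — total rises to 430 (88 k$).
An exhaustive check of the 128 subsets confirms 430.

430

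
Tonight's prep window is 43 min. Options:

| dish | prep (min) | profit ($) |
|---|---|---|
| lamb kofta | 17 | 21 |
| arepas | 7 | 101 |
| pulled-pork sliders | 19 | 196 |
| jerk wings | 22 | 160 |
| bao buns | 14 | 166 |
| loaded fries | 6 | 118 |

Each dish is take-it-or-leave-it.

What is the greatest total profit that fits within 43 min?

Filling by ratio: arepas + bao buns + loaded fries for 385, with 16 min left unused.
The 7 min tied up in arepas is better spent on pulled-pork sliders — total rises to 480 (39 min).
No other feasible combination exceeds 480.

480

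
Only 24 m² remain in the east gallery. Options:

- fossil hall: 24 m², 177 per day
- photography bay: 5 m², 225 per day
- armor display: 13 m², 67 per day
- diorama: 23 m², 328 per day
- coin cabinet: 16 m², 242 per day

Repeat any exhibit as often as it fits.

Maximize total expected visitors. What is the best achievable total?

Best packing: 4×photography bay — 20 m², 900 total.
Nothing else within 24 m² beats 900.

900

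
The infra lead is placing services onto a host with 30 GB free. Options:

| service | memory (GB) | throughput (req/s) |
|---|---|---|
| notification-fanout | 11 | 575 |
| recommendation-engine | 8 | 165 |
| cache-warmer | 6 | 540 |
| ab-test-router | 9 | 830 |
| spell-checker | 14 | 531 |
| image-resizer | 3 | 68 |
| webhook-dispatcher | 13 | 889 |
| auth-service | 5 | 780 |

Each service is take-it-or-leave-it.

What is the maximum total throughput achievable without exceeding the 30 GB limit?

Filling by ratio: cache-warmer + ab-test-router + image-resizer + auth-service for 2218, with 7 GB left unused.
Dropping cache-warmer frees 6 GB; slotting in webhook-dispatcher (13 GB) lifts the total to 2567 at 30 GB.
Every other selection either busts 30 GB or fails to beat 2567.

2567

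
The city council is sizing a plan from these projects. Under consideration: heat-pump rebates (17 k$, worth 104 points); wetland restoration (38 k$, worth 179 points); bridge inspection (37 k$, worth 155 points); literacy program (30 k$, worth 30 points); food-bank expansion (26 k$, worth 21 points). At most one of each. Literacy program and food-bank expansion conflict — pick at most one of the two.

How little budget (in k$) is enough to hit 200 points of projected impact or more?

54

Minimise k$ subject to total projected impact ≥ 200.
Taking heat-pump rebates + bridge inspection gives 259 (≥ 200) for 54 k$.
No combination under 54 k$ hits 200.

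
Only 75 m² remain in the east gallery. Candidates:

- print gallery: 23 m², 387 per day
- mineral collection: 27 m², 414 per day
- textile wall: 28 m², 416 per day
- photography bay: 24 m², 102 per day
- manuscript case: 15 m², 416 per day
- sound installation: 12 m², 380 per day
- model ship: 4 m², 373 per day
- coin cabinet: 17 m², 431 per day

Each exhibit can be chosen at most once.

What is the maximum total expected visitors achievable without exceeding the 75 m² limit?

2014

Ranking by ratio (expected visitors/m²): model ship 93.25, sound installation 31.67, manuscript case 27.73.
A density-first pass picks print gallery + manuscript case + sound installation + model ship + coin cabinet — 1987 at 71 m².
The 23 m² tied up in print gallery is better spent on mineral collection — total rises to 2014 (75 m²).
Every other selection either busts 75 m² or fails to beat 2014.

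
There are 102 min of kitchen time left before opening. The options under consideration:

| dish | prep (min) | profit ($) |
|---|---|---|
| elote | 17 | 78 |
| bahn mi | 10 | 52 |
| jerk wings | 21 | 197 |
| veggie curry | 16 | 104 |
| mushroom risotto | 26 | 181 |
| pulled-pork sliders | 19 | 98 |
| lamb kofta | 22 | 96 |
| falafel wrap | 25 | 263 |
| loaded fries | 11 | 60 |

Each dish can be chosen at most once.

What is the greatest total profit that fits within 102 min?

Density check — falafel wrap 10.52, jerk wings 9.38, mushroom risotto 6.96 are the best per min.
Jerk wings + veggie curry + mushroom risotto + falafel wrap + loaded fries uses 99 of the 102 min and totals 805.
Every other selection either busts 102 min or fails to beat 805.

805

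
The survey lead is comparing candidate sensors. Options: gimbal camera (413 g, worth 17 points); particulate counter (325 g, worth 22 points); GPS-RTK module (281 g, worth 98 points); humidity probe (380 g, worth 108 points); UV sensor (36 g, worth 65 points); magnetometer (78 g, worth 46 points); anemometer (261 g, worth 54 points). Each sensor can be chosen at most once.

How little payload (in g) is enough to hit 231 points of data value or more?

656

Look for the lowest-payload combination reaching 231.
GPS-RTK module + UV sensor + magnetometer + anemometer: 263 data value at 656 g.
No combination under 656 g hits 231.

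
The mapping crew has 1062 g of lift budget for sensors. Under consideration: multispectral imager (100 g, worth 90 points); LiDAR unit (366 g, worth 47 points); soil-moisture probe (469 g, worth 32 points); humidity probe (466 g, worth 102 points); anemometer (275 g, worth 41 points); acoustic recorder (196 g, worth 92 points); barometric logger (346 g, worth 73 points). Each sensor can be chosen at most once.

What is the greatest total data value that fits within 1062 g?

Density check — multispectral imager 0.90, acoustic recorder 0.47, humidity probe 0.22 are the best per g.
Best packing: multispectral imager + humidity probe + anemometer + acoustic recorder — 1037 g, 325 total.

325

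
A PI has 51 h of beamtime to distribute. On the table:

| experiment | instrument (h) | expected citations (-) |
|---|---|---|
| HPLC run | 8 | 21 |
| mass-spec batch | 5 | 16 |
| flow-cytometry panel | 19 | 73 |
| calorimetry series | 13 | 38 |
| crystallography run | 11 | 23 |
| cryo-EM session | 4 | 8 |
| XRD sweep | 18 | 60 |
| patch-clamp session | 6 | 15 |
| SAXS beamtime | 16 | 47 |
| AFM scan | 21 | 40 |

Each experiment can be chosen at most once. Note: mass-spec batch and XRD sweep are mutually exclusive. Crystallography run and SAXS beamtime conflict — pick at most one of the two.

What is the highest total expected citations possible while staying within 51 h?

171

Taking flow-cytometry panel + calorimetry series + XRD sweep: 50 h used, 171 in expected citations.
Runner-up HPLC run + flow-cytometry panel + XRD sweep + patch-clamp session tops out at 169.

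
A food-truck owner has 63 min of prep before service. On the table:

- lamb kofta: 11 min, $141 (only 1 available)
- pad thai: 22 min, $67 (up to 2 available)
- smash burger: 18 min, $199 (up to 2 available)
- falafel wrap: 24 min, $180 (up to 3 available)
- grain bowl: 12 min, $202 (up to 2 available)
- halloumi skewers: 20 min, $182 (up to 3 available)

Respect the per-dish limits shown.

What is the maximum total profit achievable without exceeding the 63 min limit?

802

Density check — grain bowl 16.83, lamb kofta 12.82, smash burger 11.06 are the best per min.
Filling by ratio: lamb kofta + smash burger + 2×grain bowl for 744, with 10 min left unused.
Replace lamb kofta with smash burger: the trade gains 58 net, giving 802 at 60 min.
The spare 3 min is too small for any remaining dish, and no exchange beats 802.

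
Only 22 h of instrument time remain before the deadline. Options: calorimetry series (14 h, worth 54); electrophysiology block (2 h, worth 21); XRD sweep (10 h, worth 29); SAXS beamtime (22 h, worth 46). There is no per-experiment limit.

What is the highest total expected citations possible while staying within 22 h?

231

The ratio ordering already packs tightly: 11×electrophysiology block, 22 h, 231.
No other feasible combination exceeds 231.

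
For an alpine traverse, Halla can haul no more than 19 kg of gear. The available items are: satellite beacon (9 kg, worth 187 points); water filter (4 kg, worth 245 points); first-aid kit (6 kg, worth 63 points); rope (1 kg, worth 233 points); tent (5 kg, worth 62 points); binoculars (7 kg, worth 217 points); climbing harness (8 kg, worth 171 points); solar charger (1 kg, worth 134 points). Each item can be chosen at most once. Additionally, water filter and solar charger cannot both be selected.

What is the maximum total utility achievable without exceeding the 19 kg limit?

771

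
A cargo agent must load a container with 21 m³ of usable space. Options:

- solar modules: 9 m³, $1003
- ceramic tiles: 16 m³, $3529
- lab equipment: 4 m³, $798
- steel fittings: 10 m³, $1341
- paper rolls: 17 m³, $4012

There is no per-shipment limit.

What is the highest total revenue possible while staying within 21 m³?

4810

Lab equipment + paper rolls uses 21 of the 21 m³ and totals 4810.
Every other selection either busts 21 m³ or fails to beat 4810.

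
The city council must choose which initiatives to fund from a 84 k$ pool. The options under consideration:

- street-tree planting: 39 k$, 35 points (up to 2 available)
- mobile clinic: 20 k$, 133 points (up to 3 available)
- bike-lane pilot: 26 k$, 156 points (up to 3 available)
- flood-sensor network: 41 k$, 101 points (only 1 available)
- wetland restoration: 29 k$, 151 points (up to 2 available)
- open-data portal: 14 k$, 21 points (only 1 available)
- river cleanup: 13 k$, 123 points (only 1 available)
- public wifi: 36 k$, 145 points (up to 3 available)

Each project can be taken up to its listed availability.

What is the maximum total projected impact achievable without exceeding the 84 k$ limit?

By projected impact per k$: river cleanup 9.46, mobile clinic 6.65, bike-lane pilot 6.00, wetland restoration 5.21 lead.
The ratio heuristic lands on 3×mobile clinic + river cleanup (522) but leaves 11 k$ idle.
Replace mobile clinic with bike-lane pilot: the trade gains 23 net, giving 545 at 79 k$.
That's the maximum — no swap from here does better than 545.

545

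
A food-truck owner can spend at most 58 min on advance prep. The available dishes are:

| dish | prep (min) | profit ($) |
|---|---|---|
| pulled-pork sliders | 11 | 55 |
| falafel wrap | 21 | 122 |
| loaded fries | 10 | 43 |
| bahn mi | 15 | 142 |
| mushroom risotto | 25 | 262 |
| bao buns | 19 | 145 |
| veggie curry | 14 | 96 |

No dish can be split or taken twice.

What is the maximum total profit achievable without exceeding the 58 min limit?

A density-first pass picks bahn mi + mushroom risotto + veggie curry — 500 at 54 min.
Replace bahn mi with bao buns: the trade gains 3 net, giving 503 at 58 min.
Next best is bahn mi + mushroom risotto + veggie curry at 500 (54 min) — short by 3.

503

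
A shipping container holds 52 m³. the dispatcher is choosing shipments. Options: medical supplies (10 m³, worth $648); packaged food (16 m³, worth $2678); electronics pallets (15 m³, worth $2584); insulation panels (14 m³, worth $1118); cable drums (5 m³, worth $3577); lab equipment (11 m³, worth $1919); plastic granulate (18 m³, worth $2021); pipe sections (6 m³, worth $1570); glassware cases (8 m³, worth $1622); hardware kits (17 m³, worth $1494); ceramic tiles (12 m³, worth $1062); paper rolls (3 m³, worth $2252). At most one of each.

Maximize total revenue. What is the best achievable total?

The ratio heuristic lands on electronics pallets + cable drums + lab equipment + pipe sections + glassware cases + paper rolls (13524) but leaves 4 m³ idle.
Dropping electronics pallets frees 15 m³; slotting in packaged food (16 m³) lifts the total to 13618 at 49 m³.
An exhaustive check of the 4096 subsets confirms 13618.

13618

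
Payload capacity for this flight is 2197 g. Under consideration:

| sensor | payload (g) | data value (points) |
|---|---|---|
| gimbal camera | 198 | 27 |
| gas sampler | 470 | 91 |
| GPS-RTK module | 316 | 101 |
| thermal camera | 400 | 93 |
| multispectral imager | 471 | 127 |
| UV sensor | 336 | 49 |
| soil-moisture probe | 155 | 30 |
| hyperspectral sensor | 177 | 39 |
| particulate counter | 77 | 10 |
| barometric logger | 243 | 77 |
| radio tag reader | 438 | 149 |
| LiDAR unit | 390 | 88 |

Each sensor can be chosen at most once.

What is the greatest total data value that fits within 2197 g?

611

Filling by ratio: GPS-RTK module + thermal camera + multispectral imager + hyperspectral sensor + particulate counter + barometric logger + radio tag reader for 596, with 75 g left unused.
The 477 g tied up in thermal camera and particulate counter is better spent on soil-moisture probe + LiDAR unit — total rises to 611 (2190 g).
That's the maximum — no swap from here does better than 611.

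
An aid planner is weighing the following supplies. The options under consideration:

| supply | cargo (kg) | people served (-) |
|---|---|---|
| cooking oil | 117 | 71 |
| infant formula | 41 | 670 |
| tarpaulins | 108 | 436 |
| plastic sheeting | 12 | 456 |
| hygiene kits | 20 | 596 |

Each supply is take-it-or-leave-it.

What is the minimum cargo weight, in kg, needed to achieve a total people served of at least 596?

20

Need the lightest bundle worth ≥ 596.
hygiene kits: 596 people served at 20 kg.
No combination under 20 kg hits 596.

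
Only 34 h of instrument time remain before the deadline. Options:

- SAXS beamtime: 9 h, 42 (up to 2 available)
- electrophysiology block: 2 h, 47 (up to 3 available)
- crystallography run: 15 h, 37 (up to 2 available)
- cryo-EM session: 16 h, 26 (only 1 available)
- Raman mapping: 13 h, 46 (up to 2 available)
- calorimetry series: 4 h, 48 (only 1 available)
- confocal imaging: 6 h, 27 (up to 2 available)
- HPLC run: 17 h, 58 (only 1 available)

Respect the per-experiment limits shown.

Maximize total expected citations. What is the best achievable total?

300

By expected citations per h: electrophysiology block 23.50, calorimetry series 12.00, SAXS beamtime 4.67, confocal imaging 4.50 lead.
Taking 2×SAXS beamtime + 3×electrophysiology block + calorimetry series + confocal imaging: 34 h used, 300 in expected citations.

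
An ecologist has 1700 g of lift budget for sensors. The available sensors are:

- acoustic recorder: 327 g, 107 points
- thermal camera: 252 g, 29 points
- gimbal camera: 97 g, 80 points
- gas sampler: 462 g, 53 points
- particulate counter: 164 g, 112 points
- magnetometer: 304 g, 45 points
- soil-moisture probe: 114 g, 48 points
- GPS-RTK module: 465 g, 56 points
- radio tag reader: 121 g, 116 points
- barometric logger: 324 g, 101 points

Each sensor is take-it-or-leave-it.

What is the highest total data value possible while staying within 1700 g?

Density check — radio tag reader 0.96, gimbal camera 0.82, particulate counter 0.68, soil-moisture probe 0.42 are the best per g.
Taking the top-ratio sensors first gives acoustic recorder + gimbal camera + particulate counter + magnetometer + soil-moisture probe + radio tag reader + barometric logger for 609 (1451 g).
Replace magnetometer with GPS-RTK module: the trade gains 11 net, giving 620 at 1612 g.
Every other selection either busts 1700 g or fails to beat 620.

620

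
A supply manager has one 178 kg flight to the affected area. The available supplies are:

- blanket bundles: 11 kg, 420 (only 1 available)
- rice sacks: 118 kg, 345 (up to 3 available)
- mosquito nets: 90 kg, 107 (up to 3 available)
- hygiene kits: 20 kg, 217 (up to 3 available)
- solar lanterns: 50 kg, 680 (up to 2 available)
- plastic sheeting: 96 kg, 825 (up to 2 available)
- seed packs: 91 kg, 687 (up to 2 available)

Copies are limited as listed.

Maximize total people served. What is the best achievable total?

2431

Blanket bundles + 3×hygiene kits + 2×solar lanterns uses 171 of the 178 kg and totals 2431.
Every other selection either busts 178 kg or exceeds an availability limit or fails to beat 2431.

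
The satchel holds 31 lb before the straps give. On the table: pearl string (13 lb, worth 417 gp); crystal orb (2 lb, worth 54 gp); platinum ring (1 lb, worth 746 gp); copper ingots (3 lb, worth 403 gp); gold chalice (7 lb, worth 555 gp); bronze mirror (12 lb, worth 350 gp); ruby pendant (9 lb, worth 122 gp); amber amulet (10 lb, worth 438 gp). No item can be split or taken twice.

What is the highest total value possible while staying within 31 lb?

2264

Filling by ratio: crystal orb + platinum ring + copper ingots + gold chalice + amber amulet for 2196, with 8 lb left unused.
The 2 lb tied up in crystal orb is better spent on ruby pendant — total rises to 2264 (30 lb).
The closest alternative, crystal orb + platinum ring + copper ingots + gold chalice + amber amulet, reaches only 2196.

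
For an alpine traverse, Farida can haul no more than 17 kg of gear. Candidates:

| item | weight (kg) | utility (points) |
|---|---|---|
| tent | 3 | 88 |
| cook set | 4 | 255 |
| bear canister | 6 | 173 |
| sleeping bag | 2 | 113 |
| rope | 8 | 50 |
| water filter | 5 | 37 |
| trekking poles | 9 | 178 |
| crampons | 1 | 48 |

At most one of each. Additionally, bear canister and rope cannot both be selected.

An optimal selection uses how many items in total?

Optimal total is 677.
One optimal bundle: tent + cook set + bear canister + sleeping bag + crampons (16 kg).
All optima have 5 items.

5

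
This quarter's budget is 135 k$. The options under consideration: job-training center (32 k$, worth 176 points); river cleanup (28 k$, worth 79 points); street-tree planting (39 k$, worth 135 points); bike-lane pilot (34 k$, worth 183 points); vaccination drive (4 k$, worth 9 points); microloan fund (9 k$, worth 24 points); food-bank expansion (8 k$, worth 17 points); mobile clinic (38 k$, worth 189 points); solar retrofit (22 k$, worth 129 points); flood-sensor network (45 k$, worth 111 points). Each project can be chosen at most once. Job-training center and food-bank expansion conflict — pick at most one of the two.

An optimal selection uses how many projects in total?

The maximum projected impact within 135 k$ is 701.
For example job-training center + bike-lane pilot + microloan fund + mobile clinic + solar retrofit achieves it, using 135 k$.
All optima have 5 projects.

5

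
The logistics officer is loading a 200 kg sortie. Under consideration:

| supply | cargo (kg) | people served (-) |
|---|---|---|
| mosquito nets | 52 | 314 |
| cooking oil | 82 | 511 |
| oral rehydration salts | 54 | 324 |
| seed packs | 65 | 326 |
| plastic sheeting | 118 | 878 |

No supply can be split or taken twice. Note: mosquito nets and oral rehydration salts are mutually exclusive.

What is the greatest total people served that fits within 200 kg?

1389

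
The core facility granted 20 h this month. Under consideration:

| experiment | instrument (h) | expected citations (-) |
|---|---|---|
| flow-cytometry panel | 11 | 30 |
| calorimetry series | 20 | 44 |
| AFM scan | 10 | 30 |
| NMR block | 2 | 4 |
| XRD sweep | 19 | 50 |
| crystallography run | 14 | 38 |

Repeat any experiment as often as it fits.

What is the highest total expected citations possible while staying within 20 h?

The ratio ordering already packs tightly: 2×AFM scan, 20 h, 60.
That's the maximum — no swap from here does better than 60.

60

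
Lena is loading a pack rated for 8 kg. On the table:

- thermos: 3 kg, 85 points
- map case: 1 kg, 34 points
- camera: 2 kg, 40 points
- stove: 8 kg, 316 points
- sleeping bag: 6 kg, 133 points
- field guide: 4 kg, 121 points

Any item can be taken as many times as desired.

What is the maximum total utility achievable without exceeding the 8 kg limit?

316

Density check — stove 39.50, map case 34.00, field guide 30.25 are the best per kg.
The ratio ordering already packs tightly: stove, 8 kg, 316.
Every other selection either busts 8 kg or fails to beat 316.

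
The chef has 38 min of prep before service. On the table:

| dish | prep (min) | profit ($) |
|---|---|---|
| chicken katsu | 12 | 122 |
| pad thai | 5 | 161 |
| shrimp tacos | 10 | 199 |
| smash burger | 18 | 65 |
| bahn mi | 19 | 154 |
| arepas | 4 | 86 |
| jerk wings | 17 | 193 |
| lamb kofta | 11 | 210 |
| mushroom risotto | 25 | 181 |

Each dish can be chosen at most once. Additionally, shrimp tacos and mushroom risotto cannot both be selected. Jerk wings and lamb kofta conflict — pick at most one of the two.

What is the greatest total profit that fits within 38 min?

692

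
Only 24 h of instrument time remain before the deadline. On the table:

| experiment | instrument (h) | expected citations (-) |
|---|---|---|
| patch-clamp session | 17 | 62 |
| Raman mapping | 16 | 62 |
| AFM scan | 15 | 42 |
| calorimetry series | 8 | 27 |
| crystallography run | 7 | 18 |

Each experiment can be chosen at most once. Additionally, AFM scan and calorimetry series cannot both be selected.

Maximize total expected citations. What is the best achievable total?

Taking Raman mapping + calorimetry series: 24 h used, 89 in expected citations.

89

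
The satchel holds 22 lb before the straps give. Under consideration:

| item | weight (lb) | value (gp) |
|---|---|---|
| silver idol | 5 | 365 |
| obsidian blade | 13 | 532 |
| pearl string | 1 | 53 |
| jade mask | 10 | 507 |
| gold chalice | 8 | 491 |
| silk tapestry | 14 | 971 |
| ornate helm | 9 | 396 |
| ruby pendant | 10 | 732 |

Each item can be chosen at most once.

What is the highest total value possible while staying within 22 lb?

Density check — ruby pendant 73.20, silver idol 73.00, silk tapestry 69.36 are the best per lb.
A density-first pass picks silver idol + pearl string + ruby pendant — 1150 at 16 lb.
But gold chalice + silk tapestry fits in 22 lb and reaches 1462.
The closest alternative, silver idol + pearl string + silk tapestry, reaches only 1389.

1462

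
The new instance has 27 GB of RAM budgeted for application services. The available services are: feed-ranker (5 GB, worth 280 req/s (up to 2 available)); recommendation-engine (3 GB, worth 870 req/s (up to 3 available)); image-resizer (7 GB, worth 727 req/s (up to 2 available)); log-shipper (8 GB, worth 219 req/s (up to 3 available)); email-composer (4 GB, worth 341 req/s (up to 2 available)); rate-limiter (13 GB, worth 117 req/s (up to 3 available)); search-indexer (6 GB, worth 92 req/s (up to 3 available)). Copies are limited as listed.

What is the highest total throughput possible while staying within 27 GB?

Taking 3×recommendation-engine + 2×image-resizer + email-composer: 27 GB used, 4405 in throughput.

4405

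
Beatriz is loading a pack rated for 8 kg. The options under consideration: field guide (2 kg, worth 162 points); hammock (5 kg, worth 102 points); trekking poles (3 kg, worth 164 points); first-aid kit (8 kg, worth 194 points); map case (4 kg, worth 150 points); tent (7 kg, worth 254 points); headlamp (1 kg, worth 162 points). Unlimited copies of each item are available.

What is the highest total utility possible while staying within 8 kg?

By utility per kg: headlamp 162.00, field guide 81.00, trekking poles 54.67, map case 37.50 lead.
The ratio ordering already packs tightly: 8×headlamp, 8 kg, 1296.
No other feasible combination exceeds 1296.

1296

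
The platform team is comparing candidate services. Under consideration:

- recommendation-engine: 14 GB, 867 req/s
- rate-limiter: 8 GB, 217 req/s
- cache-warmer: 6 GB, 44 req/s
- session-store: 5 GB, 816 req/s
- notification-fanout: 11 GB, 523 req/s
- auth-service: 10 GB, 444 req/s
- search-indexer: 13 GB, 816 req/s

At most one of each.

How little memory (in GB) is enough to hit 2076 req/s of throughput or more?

28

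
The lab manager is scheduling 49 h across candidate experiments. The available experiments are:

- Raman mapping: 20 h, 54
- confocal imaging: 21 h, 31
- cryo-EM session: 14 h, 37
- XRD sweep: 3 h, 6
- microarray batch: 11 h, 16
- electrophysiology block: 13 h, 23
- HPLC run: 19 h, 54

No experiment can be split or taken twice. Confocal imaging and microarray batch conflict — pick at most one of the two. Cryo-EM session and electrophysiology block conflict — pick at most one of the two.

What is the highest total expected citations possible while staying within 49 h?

Raman mapping + XRD sweep + HPLC run uses 42 of the 49 h and totals 114.
Runner-up Raman mapping + cryo-EM session + XRD sweep + microarray batch tops out at 113.

114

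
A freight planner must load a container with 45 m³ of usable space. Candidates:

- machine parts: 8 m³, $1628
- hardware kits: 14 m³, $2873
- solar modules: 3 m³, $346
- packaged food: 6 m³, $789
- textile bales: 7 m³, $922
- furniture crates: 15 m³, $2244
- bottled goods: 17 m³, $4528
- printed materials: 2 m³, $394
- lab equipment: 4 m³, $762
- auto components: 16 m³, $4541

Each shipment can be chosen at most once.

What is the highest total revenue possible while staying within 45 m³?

11459

Greedy by ratio would take machine parts + bottled goods + printed materials + auto components: 43 m³ used, total 11091.
Dropping printed materials frees 2 m³; slotting in lab equipment (4 m³) lifts the total to 11459 at 45 m³.
Every other selection either busts 45 m³ or fails to beat 11459.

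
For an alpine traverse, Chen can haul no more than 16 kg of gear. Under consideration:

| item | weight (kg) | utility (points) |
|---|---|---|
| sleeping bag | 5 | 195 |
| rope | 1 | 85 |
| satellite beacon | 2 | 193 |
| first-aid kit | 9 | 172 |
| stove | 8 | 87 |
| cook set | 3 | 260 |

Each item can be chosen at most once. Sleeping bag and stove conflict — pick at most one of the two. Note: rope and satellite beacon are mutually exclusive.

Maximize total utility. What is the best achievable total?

648

By utility per kg: satellite beacon 96.50, cook set 86.67, rope 85.00, sleeping bag 39.00 lead.
Taking sleeping bag + satellite beacon + cook set: 10 kg used, 648 in utility.
Nothing else feasible within 16 kg beats 648.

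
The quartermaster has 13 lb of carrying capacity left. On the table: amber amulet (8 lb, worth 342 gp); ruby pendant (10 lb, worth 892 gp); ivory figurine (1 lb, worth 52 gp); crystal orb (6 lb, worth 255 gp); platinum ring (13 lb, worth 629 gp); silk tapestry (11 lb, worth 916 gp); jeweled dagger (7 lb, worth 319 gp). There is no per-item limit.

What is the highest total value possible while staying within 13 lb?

1048

The ratio ordering already packs tightly: ruby pendant + 3×ivory figurine, 13 lb, 1048.
That's the maximum — no swap from here does better than 1048.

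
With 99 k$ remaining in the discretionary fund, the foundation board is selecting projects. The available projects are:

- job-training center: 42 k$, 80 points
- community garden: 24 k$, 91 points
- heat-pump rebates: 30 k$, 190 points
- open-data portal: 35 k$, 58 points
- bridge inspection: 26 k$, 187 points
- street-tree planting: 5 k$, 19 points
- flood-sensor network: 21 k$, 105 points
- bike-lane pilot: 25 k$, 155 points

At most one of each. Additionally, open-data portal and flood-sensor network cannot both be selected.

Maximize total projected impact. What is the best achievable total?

Ranking by ratio (projected impact/k$): bridge inspection 7.19, heat-pump rebates 6.33, bike-lane pilot 6.20.
The ratio ordering already packs tightly: heat-pump rebates + bridge inspection + street-tree planting + bike-lane pilot, 86 k$, 551.
The closest alternative, community garden + bridge inspection + flood-sensor network + bike-lane pilot, reaches only 538.

551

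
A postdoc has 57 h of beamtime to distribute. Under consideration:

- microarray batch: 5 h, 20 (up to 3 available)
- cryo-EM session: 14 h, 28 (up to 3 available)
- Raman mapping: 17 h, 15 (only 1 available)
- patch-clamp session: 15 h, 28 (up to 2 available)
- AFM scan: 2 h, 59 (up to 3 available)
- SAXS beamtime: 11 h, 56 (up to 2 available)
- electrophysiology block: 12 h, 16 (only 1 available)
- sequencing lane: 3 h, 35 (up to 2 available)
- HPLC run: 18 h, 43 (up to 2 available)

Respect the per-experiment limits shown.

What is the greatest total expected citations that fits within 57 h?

422

Density check — AFM scan 29.50, sequencing lane 11.67, SAXS beamtime 5.09, microarray batch 4.00 are the best per h.
A density-first pass picks 3×microarray batch + 3×AFM scan + 2×SAXS beamtime + 2×sequencing lane — 419 at 49 h.
Replace 2×microarray batch with HPLC run: the trade gains 3 net, giving 422 at 57 h.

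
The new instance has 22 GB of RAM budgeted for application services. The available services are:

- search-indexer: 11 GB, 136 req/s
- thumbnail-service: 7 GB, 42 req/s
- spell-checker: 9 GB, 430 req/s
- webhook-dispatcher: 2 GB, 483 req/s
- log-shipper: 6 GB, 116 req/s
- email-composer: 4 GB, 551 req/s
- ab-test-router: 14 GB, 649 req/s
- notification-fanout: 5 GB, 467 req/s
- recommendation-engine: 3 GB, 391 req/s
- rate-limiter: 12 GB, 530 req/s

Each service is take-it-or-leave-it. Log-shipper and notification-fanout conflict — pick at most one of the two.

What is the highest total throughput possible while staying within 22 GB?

Density check — webhook-dispatcher 241.50, email-composer 137.75, recommendation-engine 130.33 are the best per GB.
Best packing: webhook-dispatcher + email-composer + recommendation-engine + rate-limiter — 21 GB, 1955 total.
Next best is thumbnail-service + webhook-dispatcher + email-composer + notification-fanout + recommendation-engine at 1934 (21 GB) — short by 21.

1955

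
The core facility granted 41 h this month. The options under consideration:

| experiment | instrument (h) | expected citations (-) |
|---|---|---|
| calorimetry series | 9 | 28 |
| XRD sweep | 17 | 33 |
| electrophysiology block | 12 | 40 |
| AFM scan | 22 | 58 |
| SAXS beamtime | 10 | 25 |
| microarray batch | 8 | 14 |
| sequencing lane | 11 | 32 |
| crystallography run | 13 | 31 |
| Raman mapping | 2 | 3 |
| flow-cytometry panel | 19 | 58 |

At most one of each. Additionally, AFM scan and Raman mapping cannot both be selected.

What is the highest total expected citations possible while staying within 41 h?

Calorimetry series + electrophysiology block + flow-cytometry panel uses 40 of the 41 h and totals 126.
No other feasible combination exceeds 126.

126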